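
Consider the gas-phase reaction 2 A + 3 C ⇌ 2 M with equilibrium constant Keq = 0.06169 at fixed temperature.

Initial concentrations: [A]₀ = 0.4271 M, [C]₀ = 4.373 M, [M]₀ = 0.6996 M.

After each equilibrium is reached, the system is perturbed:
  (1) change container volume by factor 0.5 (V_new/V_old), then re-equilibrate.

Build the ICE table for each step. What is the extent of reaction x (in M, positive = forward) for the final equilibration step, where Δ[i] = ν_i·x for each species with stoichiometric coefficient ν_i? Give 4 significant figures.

Q₀ = 0.03208 vs Keq = 0.06169 ⇒ Q<K, forward
Step 1:
                  A         C         M
  init       0.4271     4.373    0.6996
  Δ        -0.07346   -0.1102   0.07346
  eq         0.3536     4.263    0.7731
  solve Keq expr → x = 0.03673; check Q = 0.06169
Then change container volume by factor 0.5 (V_new/V_old).
Step 2:
                  A         C         M
  init       0.7073     8.526     1.546
  Δ         -0.3656   -0.5485    0.3656
  eq         0.3416     7.977     1.912
  solve Keq expr → x = 0.1828; check Q = 0.06169

x = 0.1828 M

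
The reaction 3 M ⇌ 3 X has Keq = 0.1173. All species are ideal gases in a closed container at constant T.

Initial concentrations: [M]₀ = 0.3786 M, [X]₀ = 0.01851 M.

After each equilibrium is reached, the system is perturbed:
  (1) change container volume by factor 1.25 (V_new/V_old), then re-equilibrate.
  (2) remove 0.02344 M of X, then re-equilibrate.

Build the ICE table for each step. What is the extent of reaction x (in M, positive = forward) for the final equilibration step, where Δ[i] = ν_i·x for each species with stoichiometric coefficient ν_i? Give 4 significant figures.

Q₀ = 1.1686e-04 vs Keq = 0.1173 ⇒ Q<K, forward
Step 1:
                    M           X
  init         0.3786     0.01851
  Δ            -0.112       0.112
  eq           0.2666      0.1305
  solve Keq expr → x = 0.03733; check Q = 0.1173
Then change container volume by factor 1.25 (V_new/V_old).
Step 2:
                    M           X
  init         0.2133      0.1044
  Δ                 0           0
  eq           0.2133      0.1044
  solve Keq expr → x = 0; check Q = 0.1173
Then remove 0.02344 M of X.
Step 3:
                    M           X
  init         0.2133     0.08097
  Δ          -0.01574     0.01574
  eq           0.1975      0.0967
  solve Keq expr → x = 0.005246; check Q = 0.1173

x = 0.005246 M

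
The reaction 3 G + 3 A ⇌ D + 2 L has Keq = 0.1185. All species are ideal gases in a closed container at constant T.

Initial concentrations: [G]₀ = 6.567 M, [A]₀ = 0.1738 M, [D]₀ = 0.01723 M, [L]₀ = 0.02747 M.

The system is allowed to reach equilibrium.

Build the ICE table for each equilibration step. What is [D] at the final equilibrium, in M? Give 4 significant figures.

[D]_eq = 0.06471 M

Q₀ = 8.7448e-06 vs Keq = 0.1185 ⇒ Q<K, forward
Step 1:
                    G           A           D           L
  I             6.567      0.1738     0.01723     0.02747
  C           -0.1424     -0.1424     0.04748     0.09495
  E             6.425     0.03137     0.06471      0.1224
  solve Keq expr → x = 0.04748; check Q = 0.1185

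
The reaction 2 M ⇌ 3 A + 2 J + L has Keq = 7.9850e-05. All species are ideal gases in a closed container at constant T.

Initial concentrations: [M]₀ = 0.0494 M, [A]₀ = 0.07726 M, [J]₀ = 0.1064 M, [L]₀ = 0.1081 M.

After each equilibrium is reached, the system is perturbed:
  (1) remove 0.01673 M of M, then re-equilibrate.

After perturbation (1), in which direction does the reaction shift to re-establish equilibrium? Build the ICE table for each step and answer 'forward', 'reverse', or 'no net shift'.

Q₀ = 2.3127e-04 vs Keq = 7.9850e-05 ⇒ Q>K, reverse
Step 1:
                    M           A           J           L
  I            0.0494     0.07726      0.1064      0.1081
  C          0.008486    -0.01273   -0.008486   -0.004243
  E           0.05789     0.06453     0.09791      0.1039
  solve Keq expr → x = -0.004243; check Q = 7.9850e-05
Then remove 0.01673 M of M.
Step 2:
                    M           A           J           L
  I           0.04116     0.06453     0.09791      0.1039
  C          0.004684   -0.007026   -0.004684   -0.002342
  E           0.04584     0.05751     0.09323      0.1015
  solve Keq expr → x = -0.002342; check Q = 7.9850e-05

Direction: reverse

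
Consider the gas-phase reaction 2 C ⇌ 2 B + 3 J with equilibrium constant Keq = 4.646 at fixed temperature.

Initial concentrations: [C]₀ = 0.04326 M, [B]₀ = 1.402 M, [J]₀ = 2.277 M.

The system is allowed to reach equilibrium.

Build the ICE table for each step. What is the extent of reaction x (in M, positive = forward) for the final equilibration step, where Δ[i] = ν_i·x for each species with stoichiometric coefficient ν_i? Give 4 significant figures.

Q₀ = 1.2400e+04 vs Keq = 4.646 ⇒ Q>K, reverse
Step 1:
                    C           B           J
  Initial     0.04326       1.402       2.277
  Change       0.5847     -0.5847     -0.8771
  Equil         0.628      0.8173         1.4
  solve Keq expr → x = -0.2924; check Q = 4.646

x = -0.2924 M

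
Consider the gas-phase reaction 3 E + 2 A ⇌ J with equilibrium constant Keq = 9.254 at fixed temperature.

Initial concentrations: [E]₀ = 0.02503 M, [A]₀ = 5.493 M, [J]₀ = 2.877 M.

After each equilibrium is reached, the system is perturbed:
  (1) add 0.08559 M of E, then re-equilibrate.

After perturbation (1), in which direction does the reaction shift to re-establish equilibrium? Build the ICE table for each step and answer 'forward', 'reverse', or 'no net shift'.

Q₀ = 6080 vs Keq = 9.254 ⇒ Q>K, reverse
Step 1:
                    E           A           J
  init        0.02503       5.493       2.877
  Δ            0.1878      0.1252    -0.06259
  eq           0.2128       5.618       2.814
  solve Keq expr → x = -0.06259; check Q = 9.254
Then add 0.08559 M of E.
Step 2:
                    E           A           J
  init         0.2984       5.618       2.814
  Δ          -0.08347    -0.05565     0.02782
  eq           0.2149       5.563       2.842
  solve Keq expr → x = 0.02782; check Q = 9.254

Direction: forward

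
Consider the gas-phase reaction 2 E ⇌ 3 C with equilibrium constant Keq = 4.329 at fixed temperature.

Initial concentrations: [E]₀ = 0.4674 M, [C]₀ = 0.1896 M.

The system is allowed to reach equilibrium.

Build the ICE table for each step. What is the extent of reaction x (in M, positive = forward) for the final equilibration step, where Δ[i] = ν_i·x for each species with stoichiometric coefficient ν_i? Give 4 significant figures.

x = 0.1287 M

Q₀ = 0.0312 vs Keq = 4.329 ⇒ Q<K, forward
Step 1:
                    E           C
  Initial      0.4674      0.1896
  Change      -0.2574      0.3861
  Equil          0.21      0.5757
  solve Keq expr → x = 0.1287; check Q = 4.329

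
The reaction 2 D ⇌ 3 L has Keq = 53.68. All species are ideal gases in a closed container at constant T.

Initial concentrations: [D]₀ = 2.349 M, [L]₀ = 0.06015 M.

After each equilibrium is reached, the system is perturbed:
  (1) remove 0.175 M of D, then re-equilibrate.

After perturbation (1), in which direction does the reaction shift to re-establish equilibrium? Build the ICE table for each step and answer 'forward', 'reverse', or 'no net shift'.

Q₀ = 3.9440e-05 vs Keq = 53.68 ⇒ Q<K, forward
Step 1:
                  D         L
  init        2.349   0.06015
  Δ          -1.749     2.623
  eq            0.6     2.684
  solve Keq expr → x = 0.8745; check Q = 53.68
Then remove 0.175 M of D.
Step 2:
                  D         L
  init        0.425     2.684
  Δ          0.1171   -0.1756
  eq         0.5421     2.508
  solve Keq expr → x = -0.05854; check Q = 53.68

Direction: reverse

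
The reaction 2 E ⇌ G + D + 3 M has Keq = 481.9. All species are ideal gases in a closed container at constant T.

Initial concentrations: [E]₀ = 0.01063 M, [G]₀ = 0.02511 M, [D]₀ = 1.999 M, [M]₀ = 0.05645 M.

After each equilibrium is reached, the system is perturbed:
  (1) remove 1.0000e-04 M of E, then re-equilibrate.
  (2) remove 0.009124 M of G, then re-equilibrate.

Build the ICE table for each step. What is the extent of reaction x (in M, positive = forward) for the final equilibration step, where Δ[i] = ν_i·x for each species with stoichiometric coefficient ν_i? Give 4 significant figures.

Q₀ = 0.07991 vs Keq = 481.9 ⇒ Q<K, forward
Step 1:
                   E          G          D          M
  Initial    0.01063    0.02511      1.999    0.05645
  Change    -0.01041   0.005206   0.005206    0.01562
  Equil   2.1725e-04    0.03032      2.004    0.07207
  solve Keq expr → x = 0.005206; check Q = 481.9
Then remove 1.0000e-04 M of E.
Step 2:
                   E          G          D          M
  Initial 1.1725e-04    0.03032      2.004    0.07207
  Change  9.9148e-05 -4.9574e-05 -4.9574e-05 -1.4872e-04
  Equil   2.1640e-04    0.03027      2.004    0.07192
  solve Keq expr → x = -4.9574e-05; check Q = 481.9
Then remove 0.009124 M of G.
Step 3:
                   E          G          D          M
  Initial 2.1640e-04    0.02114      2.004    0.07192
  Change  -3.5258e-05 1.7629e-05 1.7629e-05 5.2887e-05
  Equil   1.8114e-04    0.02116      2.004    0.07197
  solve Keq expr → x = 1.7629e-05; check Q = 481.9

x = 1.7629e-05 M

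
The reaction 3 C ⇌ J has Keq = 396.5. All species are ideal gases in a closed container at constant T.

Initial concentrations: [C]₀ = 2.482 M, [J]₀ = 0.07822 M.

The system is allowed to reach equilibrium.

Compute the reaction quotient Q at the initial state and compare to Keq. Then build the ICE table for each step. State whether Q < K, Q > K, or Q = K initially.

Q₀ = 0.005116; Q < K (proceeds forward)

Q₀ = 0.005116 vs Keq = 396.5 ⇒ Q<K, forward
Step 1:
                   C          J
  init         2.482    0.07822
  Δ           -2.352     0.7841
  eq          0.1296     0.8624
  solve Keq expr → x = 0.7841; check Q = 396.5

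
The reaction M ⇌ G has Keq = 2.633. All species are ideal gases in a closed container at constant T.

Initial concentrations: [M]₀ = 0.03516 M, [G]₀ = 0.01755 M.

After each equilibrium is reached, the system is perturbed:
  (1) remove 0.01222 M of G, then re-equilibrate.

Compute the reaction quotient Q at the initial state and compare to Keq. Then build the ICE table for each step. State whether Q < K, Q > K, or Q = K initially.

Q₀ = 0.4991; Q < K (proceeds forward)

Q₀ = 0.4991 vs Keq = 2.633 ⇒ Q<K, forward
Step 1:
                   M          G
  I          0.03516    0.01755
  C         -0.02065    0.02065
  E          0.01451     0.0382
  solve Keq expr → x = 0.02065; check Q = 2.633
Then remove 0.01222 M of G.
Step 2:
                   M          G
  I          0.01451    0.02598
  C        -0.003364   0.003364
  E          0.01115    0.02934
  solve Keq expr → x = 0.003364; check Q = 2.633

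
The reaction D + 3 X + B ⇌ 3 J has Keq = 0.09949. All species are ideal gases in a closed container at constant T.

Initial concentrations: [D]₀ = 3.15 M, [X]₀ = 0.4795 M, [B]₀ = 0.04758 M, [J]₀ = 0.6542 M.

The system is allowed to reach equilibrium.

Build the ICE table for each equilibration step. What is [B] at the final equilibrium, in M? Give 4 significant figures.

Q₀ = 16.94 vs Keq = 0.09949 ⇒ Q>K, reverse
Step 1:
                  D         X         B         J
  init         3.15    0.4795   0.04758    0.6542
  Δ           0.115    0.3449     0.115   -0.3449
  eq          3.265    0.8244    0.1626    0.3093
  solve Keq expr → x = -0.115; check Q = 0.09949

[B]_eq = 0.1626 M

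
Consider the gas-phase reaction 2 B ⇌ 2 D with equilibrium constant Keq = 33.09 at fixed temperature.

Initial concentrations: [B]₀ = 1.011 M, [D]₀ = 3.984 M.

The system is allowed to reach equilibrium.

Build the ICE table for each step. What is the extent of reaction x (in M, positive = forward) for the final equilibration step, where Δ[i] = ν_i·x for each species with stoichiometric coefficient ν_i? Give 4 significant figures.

x = 0.1356 M

Q₀ = 15.53 vs Keq = 33.09 ⇒ Q<K, forward
Step 1:
                   B          D
  I            1.011      3.984
  C          -0.2713     0.2713
  E           0.7397      4.255
  solve Keq expr → x = 0.1356; check Q = 33.09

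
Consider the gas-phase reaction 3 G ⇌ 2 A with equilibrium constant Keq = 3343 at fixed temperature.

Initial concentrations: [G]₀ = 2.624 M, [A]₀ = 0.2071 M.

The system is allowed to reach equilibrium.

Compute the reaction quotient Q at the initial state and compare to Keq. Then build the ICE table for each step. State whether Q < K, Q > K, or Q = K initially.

Q₀ = 0.002374; Q < K (proceeds forward)

Q₀ = 0.002374 vs Keq = 3343 ⇒ Q<K, forward
Step 1:
                    G           A
  init          2.624      0.2071
  Δ            -2.522       1.681
  eq           0.1022       1.888
  solve Keq expr → x = 0.8406; check Q = 3343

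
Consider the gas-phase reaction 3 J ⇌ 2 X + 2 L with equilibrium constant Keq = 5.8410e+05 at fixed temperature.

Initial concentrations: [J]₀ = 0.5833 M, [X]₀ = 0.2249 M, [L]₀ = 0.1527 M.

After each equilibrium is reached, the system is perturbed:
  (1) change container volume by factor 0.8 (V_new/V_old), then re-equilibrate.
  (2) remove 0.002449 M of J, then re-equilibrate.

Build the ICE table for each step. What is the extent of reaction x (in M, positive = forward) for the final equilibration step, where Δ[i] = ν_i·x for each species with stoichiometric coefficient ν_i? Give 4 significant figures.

x = -8.0863e-04 M

Q₀ = 0.005943 vs Keq = 5.8410e+05 ⇒ Q<K, forward
Step 1:
                    J           X           L
  init         0.5833      0.2249      0.1527
  Δ           -0.5776      0.3851      0.3851
  eq          0.00569        0.61      0.5378
  solve Keq expr → x = 0.1925; check Q = 5.8410e+05
Then change container volume by factor 0.8 (V_new/V_old).
Step 2:
                    J           X           L
  init       0.007112      0.7625      0.6722
  Δ        5.4402e-04 -3.6268e-04 -3.6268e-04
  eq         0.007657      0.7621      0.6719
  solve Keq expr → x = -1.8134e-04; check Q = 5.8410e+05
Then remove 0.002449 M of J.
Step 3:
                    J           X           L
  init       0.005208      0.7621      0.6719
  Δ          0.002426   -0.001617   -0.001617
  eq         0.007633      0.7605      0.6702
  solve Keq expr → x = -8.0863e-04; check Q = 5.8410e+05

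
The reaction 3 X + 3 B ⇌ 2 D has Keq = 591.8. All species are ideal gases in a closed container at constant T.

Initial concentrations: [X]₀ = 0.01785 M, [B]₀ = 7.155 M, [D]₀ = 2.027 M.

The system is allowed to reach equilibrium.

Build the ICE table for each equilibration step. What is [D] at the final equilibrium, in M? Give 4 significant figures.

Q₀ = 1972 vs Keq = 591.8 ⇒ Q>K, reverse
Step 1:
                    X           B           D
  I           0.01785       7.155       2.027
  C          0.008729    0.008729   -0.005819
  E           0.02658       7.164       2.021
  solve Keq expr → x = -0.00291; check Q = 591.8

[D]_eq = 2.021 M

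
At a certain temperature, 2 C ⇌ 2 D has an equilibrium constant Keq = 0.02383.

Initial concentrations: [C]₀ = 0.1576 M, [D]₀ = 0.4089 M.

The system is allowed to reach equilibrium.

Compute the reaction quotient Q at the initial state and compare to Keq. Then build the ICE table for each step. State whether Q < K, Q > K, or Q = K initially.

Q₀ = 6.732; Q > K (proceeds reverse)

Q₀ = 6.732 vs Keq = 0.02383 ⇒ Q>K, reverse
Step 1:
                  C         D
  Initial    0.1576    0.4089
  Change     0.3331   -0.3331
  Equil      0.4907   0.07576
  solve Keq expr → x = -0.1666; check Q = 0.02383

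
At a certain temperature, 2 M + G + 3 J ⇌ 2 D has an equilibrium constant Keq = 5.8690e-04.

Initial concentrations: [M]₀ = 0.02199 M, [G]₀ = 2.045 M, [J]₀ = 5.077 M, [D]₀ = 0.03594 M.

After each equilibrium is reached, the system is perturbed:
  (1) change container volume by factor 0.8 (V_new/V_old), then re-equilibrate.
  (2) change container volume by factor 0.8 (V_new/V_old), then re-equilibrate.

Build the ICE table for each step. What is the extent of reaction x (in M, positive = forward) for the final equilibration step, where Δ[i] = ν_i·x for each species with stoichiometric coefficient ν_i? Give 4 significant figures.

x = 0.004913 M

Q₀ = 0.009981 vs Keq = 5.8690e-04 ⇒ Q>K, reverse
Step 1:
                  M         G         J         D
  init      0.02199     2.045     5.077   0.03594
  Δ         0.01937  0.009684   0.02905  -0.01937
  eq        0.04136     2.055     5.106   0.01657
  solve Keq expr → x = -0.009684; check Q = 5.8690e-04
Then change container volume by factor 0.8 (V_new/V_old).
Step 2:
                  M         G         J         D
  init       0.0517     2.568     6.383   0.02071
  Δ       -0.007111 -0.003555  -0.01067  0.007111
  eq        0.04459     2.565     6.372   0.02782
  solve Keq expr → x = 0.003555; check Q = 5.8690e-04
Then change container volume by factor 0.8 (V_new/V_old).
Step 3:
                  M         G         J         D
  init      0.05573     3.206     7.965   0.03478
  Δ       -0.009825 -0.004913  -0.01474  0.009825
  eq        0.04591     3.201      7.95   0.04461
  solve Keq expr → x = 0.004913; check Q = 5.8690e-04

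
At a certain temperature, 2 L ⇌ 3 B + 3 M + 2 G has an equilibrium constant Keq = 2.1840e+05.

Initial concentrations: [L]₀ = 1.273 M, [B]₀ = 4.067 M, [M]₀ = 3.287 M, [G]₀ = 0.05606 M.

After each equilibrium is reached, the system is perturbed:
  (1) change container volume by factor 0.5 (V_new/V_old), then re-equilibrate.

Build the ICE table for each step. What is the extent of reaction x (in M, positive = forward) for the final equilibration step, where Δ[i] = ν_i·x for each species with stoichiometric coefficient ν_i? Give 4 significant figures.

Q₀ = 4.633 vs Keq = 2.1840e+05 ⇒ Q<K, forward
Step 1:
                  L         B         M         G
  I           1.273     4.067     3.287   0.05606
  C         -0.9757     1.464     1.464    0.9757
  E          0.2973     5.531     4.751     1.032
  solve Keq expr → x = 0.4878; check Q = 2.1840e+05
Then change container volume by factor 0.5 (V_new/V_old).
Step 2:
                  L         B         M         G
  I          0.5946     11.06     9.501     2.063
  C          0.9778    -1.467    -1.467   -0.9778
  E           1.572     9.594     8.034     1.086
  solve Keq expr → x = -0.4889; check Q = 2.1840e+05

x = -0.4889 M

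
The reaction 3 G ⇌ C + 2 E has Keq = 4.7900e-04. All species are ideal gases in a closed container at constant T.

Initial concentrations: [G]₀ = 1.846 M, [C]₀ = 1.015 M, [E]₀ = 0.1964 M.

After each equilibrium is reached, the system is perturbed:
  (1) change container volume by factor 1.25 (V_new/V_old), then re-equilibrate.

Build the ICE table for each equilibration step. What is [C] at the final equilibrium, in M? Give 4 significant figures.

Q₀ = 0.006224 vs Keq = 4.7900e-04 ⇒ Q>K, reverse
Step 1:
                   G          C          E
  Initial      1.846      1.015     0.1964
  Change      0.1963   -0.06542    -0.1308
  Equil        2.042     0.9496    0.06555
  solve Keq expr → x = -0.06542; check Q = 4.7900e-04
Then change container volume by factor 1.25 (V_new/V_old).
Step 2:
                   G          C          E
  Initial      1.634     0.7597    0.05244
  Change           0          0          0
  Equil        1.634     0.7597    0.05244
  solve Keq expr → x = 0; check Q = 4.7900e-04

[C]_eq = 0.7597 M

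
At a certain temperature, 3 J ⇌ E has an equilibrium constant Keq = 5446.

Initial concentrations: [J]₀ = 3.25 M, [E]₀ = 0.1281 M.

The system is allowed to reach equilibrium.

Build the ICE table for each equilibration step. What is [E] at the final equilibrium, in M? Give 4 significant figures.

[E]_eq = 1.191 M

Q₀ = 0.003732 vs Keq = 5446 ⇒ Q<K, forward
Step 1:
                   J          E
  Initial       3.25     0.1281
  Change       -3.19      1.063
  Equil      0.06025      1.191
  solve Keq expr → x = 1.063; check Q = 5446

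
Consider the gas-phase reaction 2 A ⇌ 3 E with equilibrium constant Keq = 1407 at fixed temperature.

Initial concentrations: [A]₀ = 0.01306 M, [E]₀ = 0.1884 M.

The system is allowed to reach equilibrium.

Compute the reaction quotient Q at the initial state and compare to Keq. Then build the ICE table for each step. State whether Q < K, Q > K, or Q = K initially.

Q₀ = 39.21; Q < K (proceeds forward)

Q₀ = 39.21 vs Keq = 1407 ⇒ Q<K, forward
Step 1:
                   A          E
  I          0.01306     0.1884
  C          -0.0106     0.0159
  E         0.002462     0.2043
  solve Keq expr → x = 0.005299; check Q = 1407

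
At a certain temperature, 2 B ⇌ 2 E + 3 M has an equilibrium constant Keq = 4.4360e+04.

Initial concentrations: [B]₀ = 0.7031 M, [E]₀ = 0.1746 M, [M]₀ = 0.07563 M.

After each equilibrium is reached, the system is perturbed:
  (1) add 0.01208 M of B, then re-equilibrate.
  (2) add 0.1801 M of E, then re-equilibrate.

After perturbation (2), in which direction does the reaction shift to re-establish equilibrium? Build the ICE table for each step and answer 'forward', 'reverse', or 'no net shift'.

Q₀ = 2.6677e-05 vs Keq = 4.4360e+04 ⇒ Q<K, forward
Step 1:
                   B          E          M
  I           0.7031     0.1746    0.07563
  C          -0.6982     0.6982      1.047
  E         0.004931     0.8728      1.123
  solve Keq expr → x = 0.3491; check Q = 4.4360e+04
Then add 0.01208 M of B.
Step 2:
                   B          E          M
  I          0.01701     0.8728      1.123
  C         -0.01189    0.01189    0.01784
  E         0.005117     0.8847      1.141
  solve Keq expr → x = 0.005947; check Q = 4.4360e+04
Then add 0.1801 M of E.
Step 3:
                   B          E          M
  I         0.005117      1.065      1.141
  C         0.001023  -0.001023  -0.001535
  E         0.006141      1.064      1.139
  solve Keq expr → x = -5.1174e-04; check Q = 4.4360e+04

Direction: reverse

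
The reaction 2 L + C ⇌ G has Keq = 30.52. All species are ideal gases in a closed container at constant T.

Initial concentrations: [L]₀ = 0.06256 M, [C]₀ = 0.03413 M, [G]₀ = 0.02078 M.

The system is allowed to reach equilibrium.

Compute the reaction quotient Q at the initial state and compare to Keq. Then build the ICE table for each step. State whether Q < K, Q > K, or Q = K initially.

Q₀ = 155.6 vs Keq = 30.52 ⇒ Q>K, reverse
Step 1:
                    L           C           G
  I           0.06256     0.03413     0.02078
  C           0.02192     0.01096    -0.01096
  E           0.08448     0.04509    0.009821
  solve Keq expr → x = -0.01096; check Q = 30.52

Q₀ = 155.6; Q > K (proceeds reverse)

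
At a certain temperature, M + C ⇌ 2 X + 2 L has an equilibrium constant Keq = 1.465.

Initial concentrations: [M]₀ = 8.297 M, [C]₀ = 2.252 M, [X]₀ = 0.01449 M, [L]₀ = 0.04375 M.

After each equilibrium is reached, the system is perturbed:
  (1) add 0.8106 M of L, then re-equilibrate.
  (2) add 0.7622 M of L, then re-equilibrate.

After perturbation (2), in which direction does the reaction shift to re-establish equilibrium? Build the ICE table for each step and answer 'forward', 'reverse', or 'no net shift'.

Q₀ = 2.1508e-08 vs Keq = 1.465 ⇒ Q<K, forward
Step 1:
                  M         C         X         L
  init        8.297     2.252   0.01449   0.04375
  Δ         -0.9524   -0.9524     1.905     1.905
  eq          7.345       1.3     1.919     1.948
  solve Keq expr → x = 0.9524; check Q = 1.465
Then add 0.8106 M of L.
Step 2:
                  M         C         X         L
  init        7.345       1.3     1.919     2.759
  Δ          0.1492    0.1492   -0.2984   -0.2984
  eq          7.494     1.449     1.621     2.461
  solve Keq expr → x = -0.1492; check Q = 1.465
Then add 0.7622 M of L.
Step 3:
                  M         C         X         L
  init        7.494     1.449     1.621     3.223
  Δ          0.1138    0.1138   -0.2276   -0.2276
  eq          7.608     1.563     1.393     2.995
  solve Keq expr → x = -0.1138; check Q = 1.465

Direction: reverse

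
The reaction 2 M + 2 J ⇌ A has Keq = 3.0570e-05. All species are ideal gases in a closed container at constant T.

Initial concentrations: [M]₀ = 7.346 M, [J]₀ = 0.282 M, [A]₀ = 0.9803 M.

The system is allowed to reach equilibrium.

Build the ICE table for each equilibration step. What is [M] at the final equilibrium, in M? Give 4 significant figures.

[M]_eq = 9.281 M

Q₀ = 0.2284 vs Keq = 3.0570e-05 ⇒ Q>K, reverse
Step 1:
                    M           J           A
  Initial       7.346       0.282      0.9803
  Change        1.935       1.935     -0.9674
  Equil         9.281       2.217     0.01294
  solve Keq expr → x = -0.9674; check Q = 3.0570e-05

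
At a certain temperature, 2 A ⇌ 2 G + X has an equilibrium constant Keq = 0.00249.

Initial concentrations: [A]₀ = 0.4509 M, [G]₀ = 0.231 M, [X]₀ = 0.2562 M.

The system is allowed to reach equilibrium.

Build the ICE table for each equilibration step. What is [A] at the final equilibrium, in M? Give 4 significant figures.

Q₀ = 0.06724 vs Keq = 0.00249 ⇒ Q>K, reverse
Step 1:
                    A           G           X
  I            0.4509       0.231      0.2562
  C            0.1587     -0.1587    -0.07934
  E            0.6096     0.07233      0.1769
  solve Keq expr → x = -0.07934; check Q = 0.00249

[A]_eq = 0.6096 M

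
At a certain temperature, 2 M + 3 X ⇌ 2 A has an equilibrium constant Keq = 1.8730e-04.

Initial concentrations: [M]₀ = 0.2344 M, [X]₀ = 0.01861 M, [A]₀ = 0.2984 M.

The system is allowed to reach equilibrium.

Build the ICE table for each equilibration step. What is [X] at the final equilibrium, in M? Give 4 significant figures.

Q₀ = 2.5145e+05 vs Keq = 1.8730e-04 ⇒ Q>K, reverse
Step 1:
                    M           X           A
  Initial      0.2344     0.01861      0.2984
  Change       0.2961      0.4442     -0.2961
  Equil        0.5305      0.4628    0.002286
  solve Keq expr → x = -0.1481; check Q = 1.8730e-04

[X]_eq = 0.4628 M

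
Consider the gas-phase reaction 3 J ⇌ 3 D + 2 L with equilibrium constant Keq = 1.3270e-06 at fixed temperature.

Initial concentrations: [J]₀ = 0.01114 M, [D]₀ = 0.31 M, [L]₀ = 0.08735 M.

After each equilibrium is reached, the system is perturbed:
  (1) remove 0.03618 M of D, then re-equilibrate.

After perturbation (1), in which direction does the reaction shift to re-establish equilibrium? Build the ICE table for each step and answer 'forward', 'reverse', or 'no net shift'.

Q₀ = 164.4 vs Keq = 1.3270e-06 ⇒ Q>K, reverse
Step 1:
                    J           D           L
  Initial     0.01114        0.31     0.08735
  Change       0.1298     -0.1298    -0.08655
  Equil         0.141      0.1802  7.9725e-04
  solve Keq expr → x = -0.04328; check Q = 1.3270e-06
Then remove 0.03618 M of D.
Step 2:
                    J           D           L
  Initial       0.141       0.144  7.9725e-04
  Change  -4.6175e-04  4.6175e-04  3.0784e-04
  Equil        0.1405      0.1445    0.001105
  solve Keq expr → x = 1.5392e-04; check Q = 1.3270e-06

Direction: forward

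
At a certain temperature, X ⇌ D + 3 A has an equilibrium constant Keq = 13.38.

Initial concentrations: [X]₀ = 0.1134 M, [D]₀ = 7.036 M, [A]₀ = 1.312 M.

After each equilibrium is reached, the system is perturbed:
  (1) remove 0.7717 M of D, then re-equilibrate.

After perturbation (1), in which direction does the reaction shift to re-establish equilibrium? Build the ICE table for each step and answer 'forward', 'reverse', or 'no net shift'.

Direction: forward

Q₀ = 140.1 vs Keq = 13.38 ⇒ Q>K, reverse
Step 1:
                    X           D           A
  Initial      0.1134       7.036       1.312
  Change       0.1654     -0.1654     -0.4962
  Equil        0.2788       6.871      0.8158
  solve Keq expr → x = -0.1654; check Q = 13.38
Then remove 0.7717 M of D.
Step 2:
                    X           D           A
  Initial      0.2788       6.099      0.8158
  Change    -0.008119    0.008119     0.02436
  Equil        0.2707       6.107      0.8402
  solve Keq expr → x = 0.008119; check Q = 13.38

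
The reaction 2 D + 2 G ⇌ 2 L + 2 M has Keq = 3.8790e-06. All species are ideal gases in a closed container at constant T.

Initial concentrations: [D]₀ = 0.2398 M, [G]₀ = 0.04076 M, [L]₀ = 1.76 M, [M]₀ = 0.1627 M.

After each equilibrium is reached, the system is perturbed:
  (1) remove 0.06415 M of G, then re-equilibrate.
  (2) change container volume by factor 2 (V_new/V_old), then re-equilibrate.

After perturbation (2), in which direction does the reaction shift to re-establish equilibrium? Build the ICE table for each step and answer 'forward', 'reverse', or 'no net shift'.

Direction: no net shift

Q₀ = 858.3 vs Keq = 3.8790e-06 ⇒ Q>K, reverse
Step 1:
                   D          G          L          M
  init        0.2398    0.04076       1.76     0.1627
  Δ           0.1626     0.1626    -0.1626    -0.1626
  eq          0.4024     0.2034      1.597 1.0089e-04
  solve Keq expr → x = -0.0813; check Q = 3.8790e-06
Then remove 0.06415 M of G.
Step 2:
                   D          G          L          M
  init        0.4024     0.1392      1.597 1.0089e-04
  Δ       3.1805e-05 3.1805e-05 -3.1805e-05 -3.1805e-05
  eq          0.4024     0.1392      1.597 6.9090e-05
  solve Keq expr → x = -1.5902e-05; check Q = 3.8790e-06
Then change container volume by factor 2 (V_new/V_old).
Step 3:
                   D          G          L          M
  init        0.2012    0.06962     0.7987 3.4545e-05
  Δ                0          0          0          0
  eq          0.2012    0.06962     0.7987 3.4545e-05
  solve Keq expr → x = 0; check Q = 3.8790e-06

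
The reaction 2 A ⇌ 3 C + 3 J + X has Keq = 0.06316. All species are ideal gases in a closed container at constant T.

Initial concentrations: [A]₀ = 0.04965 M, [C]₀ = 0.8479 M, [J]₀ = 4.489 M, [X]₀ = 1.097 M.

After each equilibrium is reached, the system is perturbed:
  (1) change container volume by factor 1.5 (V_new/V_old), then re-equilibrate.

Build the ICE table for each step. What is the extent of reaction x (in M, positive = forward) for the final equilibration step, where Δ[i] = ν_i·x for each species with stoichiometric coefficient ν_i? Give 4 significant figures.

Q₀ = 2.4539e+04 vs Keq = 0.06316 ⇒ Q>K, reverse
Step 1:
                    A           C           J           X
  init        0.04965      0.8479       4.489       1.097
  Δ            0.5137     -0.7705     -0.7705     -0.2568
  eq           0.5633     0.07741       3.719      0.8402
  solve Keq expr → x = -0.2568; check Q = 0.06316
Then change container volume by factor 1.5 (V_new/V_old).
Step 2:
                    A           C           J           X
  init         0.3755     0.05161       2.479      0.5601
  Δ          -0.02819     0.04229     0.04229      0.0141
  eq           0.3473      0.0939       2.521      0.5742
  solve Keq expr → x = 0.0141; check Q = 0.06316

x = 0.0141 M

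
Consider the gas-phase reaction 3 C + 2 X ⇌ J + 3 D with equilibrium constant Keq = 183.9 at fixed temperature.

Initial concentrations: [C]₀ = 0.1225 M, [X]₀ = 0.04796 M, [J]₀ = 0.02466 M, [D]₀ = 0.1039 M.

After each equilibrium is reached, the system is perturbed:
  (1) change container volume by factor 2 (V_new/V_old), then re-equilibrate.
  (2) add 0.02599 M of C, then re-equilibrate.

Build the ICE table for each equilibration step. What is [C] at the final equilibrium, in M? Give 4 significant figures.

Q₀ = 6.541 vs Keq = 183.9 ⇒ Q<K, forward
Step 1:
                   C          X          J          D
  init        0.1225    0.04796    0.02466     0.1039
  Δ         -0.03275   -0.02183    0.01092    0.03275
  eq         0.08975    0.02613    0.03558     0.1366
  solve Keq expr → x = 0.01092; check Q = 183.9
Then change container volume by factor 2 (V_new/V_old).
Step 2:
                   C          X          J          D
  init       0.04488    0.01306    0.01779    0.06832
  Δ         0.003099   0.002066  -0.001033  -0.003099
  eq         0.04798    0.01513    0.01675    0.06522
  solve Keq expr → x = -0.001033; check Q = 183.9
Then add 0.02599 M of C.
Step 3:
                   C          X          J          D
  init       0.07397    0.01513    0.01675    0.06522
  Δ        -0.006241  -0.004161    0.00208   0.006241
  eq         0.06773    0.01097    0.01883    0.07146
  solve Keq expr → x = 0.00208; check Q = 183.9

[C]_eq = 0.06773 M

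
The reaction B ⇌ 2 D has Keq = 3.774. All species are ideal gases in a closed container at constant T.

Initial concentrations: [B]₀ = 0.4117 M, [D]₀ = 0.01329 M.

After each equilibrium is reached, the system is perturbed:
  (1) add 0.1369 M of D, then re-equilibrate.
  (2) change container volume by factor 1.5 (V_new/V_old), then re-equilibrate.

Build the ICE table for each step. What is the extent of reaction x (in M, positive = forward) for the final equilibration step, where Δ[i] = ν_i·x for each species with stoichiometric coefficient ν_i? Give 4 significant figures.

x = 0.01941 M

Q₀ = 4.2901e-04 vs Keq = 3.774 ⇒ Q<K, forward
Step 1:
                  B         D
  I          0.4117   0.01329
  C         -0.3073    0.6145
  E          0.1044    0.6278
  solve Keq expr → x = 0.3073; check Q = 3.774
Then add 0.1369 M of D.
Step 2:
                  B         D
  I          0.1044    0.7647
  C         0.02837  -0.05674
  E          0.1328     0.708
  solve Keq expr → x = -0.02837; check Q = 3.774
Then change container volume by factor 1.5 (V_new/V_old).
Step 3:
                  B         D
  I         0.08854     0.472
  C        -0.01941   0.03881
  E         0.06913    0.5108
  solve Keq expr → x = 0.01941; check Q = 3.774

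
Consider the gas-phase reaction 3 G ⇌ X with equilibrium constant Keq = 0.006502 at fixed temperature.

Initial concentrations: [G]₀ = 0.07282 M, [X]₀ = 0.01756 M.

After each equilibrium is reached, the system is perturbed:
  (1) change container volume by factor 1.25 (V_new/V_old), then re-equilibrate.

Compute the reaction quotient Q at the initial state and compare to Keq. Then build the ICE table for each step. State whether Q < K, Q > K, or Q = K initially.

Q₀ = 45.47 vs Keq = 0.006502 ⇒ Q>K, reverse
Step 1:
                    G           X
  Initial     0.07282     0.01756
  Change      0.05264    -0.01755
  Equil        0.1255  1.2840e-05
  solve Keq expr → x = -0.01755; check Q = 0.006502
Then change container volume by factor 1.25 (V_new/V_old).
Step 2:
                    G           X
  Initial      0.1004  1.0272e-05
  Change   1.1088e-05 -3.6959e-06
  Equil        0.1004  6.5765e-06
  solve Keq expr → x = -3.6959e-06; check Q = 0.006502

Q₀ = 45.47; Q > K (proceeds reverse)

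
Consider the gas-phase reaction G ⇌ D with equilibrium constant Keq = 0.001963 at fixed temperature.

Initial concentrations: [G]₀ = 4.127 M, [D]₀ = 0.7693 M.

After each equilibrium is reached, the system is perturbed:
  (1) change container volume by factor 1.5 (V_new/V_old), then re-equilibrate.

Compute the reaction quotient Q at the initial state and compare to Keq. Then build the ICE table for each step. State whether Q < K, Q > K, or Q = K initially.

Q₀ = 0.1864; Q > K (proceeds reverse)

Q₀ = 0.1864 vs Keq = 0.001963 ⇒ Q>K, reverse
Step 1:
                   G          D
  I            4.127     0.7693
  C           0.7597    -0.7597
  E            4.887   0.009593
  solve Keq expr → x = -0.7597; check Q = 0.001963
Then change container volume by factor 1.5 (V_new/V_old).
Step 2:
                   G          D
  I            3.258   0.006395
  C                0          0
  E            3.258   0.006395
  solve Keq expr → x = 0; check Q = 0.001963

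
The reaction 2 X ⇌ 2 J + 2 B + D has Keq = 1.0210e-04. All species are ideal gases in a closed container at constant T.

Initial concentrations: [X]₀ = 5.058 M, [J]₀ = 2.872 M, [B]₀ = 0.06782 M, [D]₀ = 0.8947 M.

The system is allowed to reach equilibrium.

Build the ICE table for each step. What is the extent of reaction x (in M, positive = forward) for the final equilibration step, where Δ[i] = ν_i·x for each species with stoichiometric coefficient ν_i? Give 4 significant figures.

x = -0.02412 M

Q₀ = 0.001327 vs Keq = 1.0210e-04 ⇒ Q>K, reverse
Step 1:
                  X         J         B         D
  I           5.058     2.872   0.06782    0.8947
  C         0.04824  -0.04824  -0.04824  -0.02412
  E           5.106     2.824   0.01958    0.8706
  solve Keq expr → x = -0.02412; check Q = 1.0210e-04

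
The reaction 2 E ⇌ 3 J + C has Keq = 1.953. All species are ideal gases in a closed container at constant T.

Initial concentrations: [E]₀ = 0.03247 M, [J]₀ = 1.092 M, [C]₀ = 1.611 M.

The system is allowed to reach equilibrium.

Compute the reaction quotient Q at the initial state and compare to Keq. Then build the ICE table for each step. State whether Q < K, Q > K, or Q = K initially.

Q₀ = 1990; Q > K (proceeds reverse)

Q₀ = 1990 vs Keq = 1.953 ⇒ Q>K, reverse
Step 1:
                   E          J          C
  init       0.03247      1.092      1.611
  Δ           0.3435    -0.5153    -0.1718
  eq           0.376     0.5767      1.439
  solve Keq expr → x = -0.1718; check Q = 1.953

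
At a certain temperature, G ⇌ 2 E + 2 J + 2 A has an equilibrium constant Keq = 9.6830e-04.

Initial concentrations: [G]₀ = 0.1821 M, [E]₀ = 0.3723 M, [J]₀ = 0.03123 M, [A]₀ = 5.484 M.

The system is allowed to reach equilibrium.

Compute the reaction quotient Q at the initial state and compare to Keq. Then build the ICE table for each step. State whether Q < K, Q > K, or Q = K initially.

Q₀ = 0.02233 vs Keq = 9.6830e-04 ⇒ Q>K, reverse
Step 1:
                   G          E          J          A
  init        0.1821     0.3723    0.03123      5.484
  Δ          0.01201   -0.02402   -0.02402   -0.02402
  eq          0.1941     0.3483    0.00721       5.46
  solve Keq expr → x = -0.01201; check Q = 9.6830e-04

Q₀ = 0.02233; Q > K (proceeds reverse)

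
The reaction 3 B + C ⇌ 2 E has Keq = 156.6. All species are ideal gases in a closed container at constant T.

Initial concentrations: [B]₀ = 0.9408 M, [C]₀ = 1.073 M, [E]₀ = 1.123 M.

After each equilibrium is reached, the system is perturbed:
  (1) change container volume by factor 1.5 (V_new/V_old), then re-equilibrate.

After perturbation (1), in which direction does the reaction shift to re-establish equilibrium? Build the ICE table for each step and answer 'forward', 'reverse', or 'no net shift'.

Direction: reverse

Q₀ = 1.411 vs Keq = 156.6 ⇒ Q<K, forward
Step 1:
                   B          C          E
  I           0.9408      1.073      1.123
  C          -0.6756    -0.2252     0.4504
  E           0.2652     0.8478      1.573
  solve Keq expr → x = 0.2252; check Q = 156.6
Then change container volume by factor 1.5 (V_new/V_old).
Step 2:
                   B          C          E
  I           0.1768     0.5652      1.049
  C          0.04803    0.01601   -0.03202
  E           0.2248     0.5812      1.017
  solve Keq expr → x = -0.01601; check Q = 156.6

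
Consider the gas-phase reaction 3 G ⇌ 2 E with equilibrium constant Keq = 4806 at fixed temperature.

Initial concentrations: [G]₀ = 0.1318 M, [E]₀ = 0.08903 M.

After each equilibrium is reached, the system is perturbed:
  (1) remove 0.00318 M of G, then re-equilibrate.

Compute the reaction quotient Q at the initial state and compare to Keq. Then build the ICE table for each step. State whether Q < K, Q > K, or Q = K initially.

Q₀ = 3.462; Q < K (proceeds forward)

Q₀ = 3.462 vs Keq = 4806 ⇒ Q<K, forward
Step 1:
                    G           E
  Initial      0.1318     0.08903
  Change       -0.114     0.07598
  Equil       0.01783       0.165
  solve Keq expr → x = 0.03799; check Q = 4806
Then remove 0.00318 M of G.
Step 2:
                    G           E
  Initial     0.01465       0.165
  Change     0.003034   -0.002023
  Equil       0.01768       0.163
  solve Keq expr → x = -0.001011; check Q = 4806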